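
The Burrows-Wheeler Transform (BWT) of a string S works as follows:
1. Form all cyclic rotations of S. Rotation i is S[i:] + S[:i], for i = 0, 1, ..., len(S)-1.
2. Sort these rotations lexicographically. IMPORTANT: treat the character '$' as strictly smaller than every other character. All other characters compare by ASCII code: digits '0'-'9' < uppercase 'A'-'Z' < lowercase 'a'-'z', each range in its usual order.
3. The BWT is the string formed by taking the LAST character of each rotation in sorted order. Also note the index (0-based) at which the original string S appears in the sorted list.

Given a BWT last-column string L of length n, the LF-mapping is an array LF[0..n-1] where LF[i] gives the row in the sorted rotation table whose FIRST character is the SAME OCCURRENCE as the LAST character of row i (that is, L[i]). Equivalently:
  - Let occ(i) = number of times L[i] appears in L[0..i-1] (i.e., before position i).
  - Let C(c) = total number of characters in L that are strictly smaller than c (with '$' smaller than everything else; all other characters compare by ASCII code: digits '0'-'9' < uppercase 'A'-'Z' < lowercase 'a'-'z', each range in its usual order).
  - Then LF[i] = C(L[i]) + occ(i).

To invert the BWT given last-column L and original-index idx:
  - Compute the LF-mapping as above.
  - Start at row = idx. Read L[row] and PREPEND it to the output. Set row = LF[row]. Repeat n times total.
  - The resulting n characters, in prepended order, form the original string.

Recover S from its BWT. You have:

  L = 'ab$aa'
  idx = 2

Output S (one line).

LF mapping: 1 4 0 2 3
Walk LF starting at row 2, prepending L[row]:
  step 1: row=2, L[2]='$', prepend. Next row=LF[2]=0
  step 2: row=0, L[0]='a', prepend. Next row=LF[0]=1
  step 3: row=1, L[1]='b', prepend. Next row=LF[1]=4
  step 4: row=4, L[4]='a', prepend. Next row=LF[4]=3
  step 5: row=3, L[3]='a', prepend. Next row=LF[3]=2
Reversed output: aaba$

Answer: aaba$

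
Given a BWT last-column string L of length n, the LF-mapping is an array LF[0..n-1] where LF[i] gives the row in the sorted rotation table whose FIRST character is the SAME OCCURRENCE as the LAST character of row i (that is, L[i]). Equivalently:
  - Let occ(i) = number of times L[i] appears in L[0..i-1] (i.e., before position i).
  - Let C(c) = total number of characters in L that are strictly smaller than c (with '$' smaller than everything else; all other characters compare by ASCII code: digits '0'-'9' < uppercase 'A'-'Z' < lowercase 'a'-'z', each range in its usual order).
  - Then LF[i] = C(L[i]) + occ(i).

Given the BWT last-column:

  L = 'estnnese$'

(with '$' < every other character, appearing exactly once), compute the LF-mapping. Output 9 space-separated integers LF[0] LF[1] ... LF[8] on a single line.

Answer: 1 6 8 4 5 2 7 3 0

Derivation:
Char counts: '$':1, 'e':3, 'n':2, 's':2, 't':1
C (first-col start): C('$')=0, C('e')=1, C('n')=4, C('s')=6, C('t')=8
L[0]='e': occ=0, LF[0]=C('e')+0=1+0=1
L[1]='s': occ=0, LF[1]=C('s')+0=6+0=6
L[2]='t': occ=0, LF[2]=C('t')+0=8+0=8
L[3]='n': occ=0, LF[3]=C('n')+0=4+0=4
L[4]='n': occ=1, LF[4]=C('n')+1=4+1=5
L[5]='e': occ=1, LF[5]=C('e')+1=1+1=2
L[6]='s': occ=1, LF[6]=C('s')+1=6+1=7
L[7]='e': occ=2, LF[7]=C('e')+2=1+2=3
L[8]='$': occ=0, LF[8]=C('$')+0=0+0=0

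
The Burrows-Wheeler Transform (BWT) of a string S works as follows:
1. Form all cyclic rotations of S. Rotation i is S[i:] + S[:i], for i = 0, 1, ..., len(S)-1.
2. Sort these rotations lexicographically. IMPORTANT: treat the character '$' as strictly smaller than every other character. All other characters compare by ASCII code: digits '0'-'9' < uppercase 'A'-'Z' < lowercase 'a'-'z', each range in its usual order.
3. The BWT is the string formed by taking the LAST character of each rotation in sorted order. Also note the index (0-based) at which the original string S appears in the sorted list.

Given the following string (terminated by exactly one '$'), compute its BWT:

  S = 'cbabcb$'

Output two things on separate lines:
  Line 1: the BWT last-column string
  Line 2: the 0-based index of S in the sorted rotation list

All 7 rotations (rotation i = S[i:]+S[:i]):
  rot[0] = cbabcb$
  rot[1] = babcb$c
  rot[2] = abcb$cb
  rot[3] = bcb$cba
  rot[4] = cb$cbab
  rot[5] = b$cbabc
  rot[6] = $cbabcb
Sorted (with $ < everything):
  sorted[0] = $cbabcb  (last char: 'b')
  sorted[1] = abcb$cb  (last char: 'b')
  sorted[2] = b$cbabc  (last char: 'c')
  sorted[3] = babcb$c  (last char: 'c')
  sorted[4] = bcb$cba  (last char: 'a')
  sorted[5] = cb$cbab  (last char: 'b')
  sorted[6] = cbabcb$  (last char: '$')
Last column: bbccab$
Original string S is at sorted index 6

Answer: bbccab$
6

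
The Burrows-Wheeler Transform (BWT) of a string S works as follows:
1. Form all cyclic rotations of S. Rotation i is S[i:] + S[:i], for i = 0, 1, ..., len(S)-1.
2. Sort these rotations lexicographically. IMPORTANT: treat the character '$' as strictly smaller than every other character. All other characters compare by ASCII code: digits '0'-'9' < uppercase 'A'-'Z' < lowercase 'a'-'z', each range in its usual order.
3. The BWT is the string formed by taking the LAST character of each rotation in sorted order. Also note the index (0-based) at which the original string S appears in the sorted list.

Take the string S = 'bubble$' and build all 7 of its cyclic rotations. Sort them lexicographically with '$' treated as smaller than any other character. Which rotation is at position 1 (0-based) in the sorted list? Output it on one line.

Answer: bble$bu

Derivation:
All 7 rotations (rotation i = S[i:]+S[:i]):
  rot[0] = bubble$
  rot[1] = ubble$b
  rot[2] = bble$bu
  rot[3] = ble$bub
  rot[4] = le$bubb
  rot[5] = e$bubbl
  rot[6] = $bubble
Sorted (with $ < everything):
  sorted[0] = $bubble
  sorted[1] = bble$bu
  sorted[2] = ble$bub
  sorted[3] = bubble$
  sorted[4] = e$bubbl
  sorted[5] = le$bubb
  sorted[6] = ubble$b
sorted[1] = bble$bu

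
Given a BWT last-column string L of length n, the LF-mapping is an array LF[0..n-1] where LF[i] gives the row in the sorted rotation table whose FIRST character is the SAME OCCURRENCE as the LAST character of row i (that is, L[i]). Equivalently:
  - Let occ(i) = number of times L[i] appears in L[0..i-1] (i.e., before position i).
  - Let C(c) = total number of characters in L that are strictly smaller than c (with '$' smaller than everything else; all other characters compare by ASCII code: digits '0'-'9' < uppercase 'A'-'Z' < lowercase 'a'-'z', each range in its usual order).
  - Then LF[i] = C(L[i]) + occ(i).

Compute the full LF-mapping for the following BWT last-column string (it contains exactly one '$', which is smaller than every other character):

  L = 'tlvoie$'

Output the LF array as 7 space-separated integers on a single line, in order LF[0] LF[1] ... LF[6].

Answer: 5 3 6 4 2 1 0

Derivation:
Char counts: '$':1, 'e':1, 'i':1, 'l':1, 'o':1, 't':1, 'v':1
C (first-col start): C('$')=0, C('e')=1, C('i')=2, C('l')=3, C('o')=4, C('t')=5, C('v')=6
L[0]='t': occ=0, LF[0]=C('t')+0=5+0=5
L[1]='l': occ=0, LF[1]=C('l')+0=3+0=3
L[2]='v': occ=0, LF[2]=C('v')+0=6+0=6
L[3]='o': occ=0, LF[3]=C('o')+0=4+0=4
L[4]='i': occ=0, LF[4]=C('i')+0=2+0=2
L[5]='e': occ=0, LF[5]=C('e')+0=1+0=1
L[6]='$': occ=0, LF[6]=C('$')+0=0+0=0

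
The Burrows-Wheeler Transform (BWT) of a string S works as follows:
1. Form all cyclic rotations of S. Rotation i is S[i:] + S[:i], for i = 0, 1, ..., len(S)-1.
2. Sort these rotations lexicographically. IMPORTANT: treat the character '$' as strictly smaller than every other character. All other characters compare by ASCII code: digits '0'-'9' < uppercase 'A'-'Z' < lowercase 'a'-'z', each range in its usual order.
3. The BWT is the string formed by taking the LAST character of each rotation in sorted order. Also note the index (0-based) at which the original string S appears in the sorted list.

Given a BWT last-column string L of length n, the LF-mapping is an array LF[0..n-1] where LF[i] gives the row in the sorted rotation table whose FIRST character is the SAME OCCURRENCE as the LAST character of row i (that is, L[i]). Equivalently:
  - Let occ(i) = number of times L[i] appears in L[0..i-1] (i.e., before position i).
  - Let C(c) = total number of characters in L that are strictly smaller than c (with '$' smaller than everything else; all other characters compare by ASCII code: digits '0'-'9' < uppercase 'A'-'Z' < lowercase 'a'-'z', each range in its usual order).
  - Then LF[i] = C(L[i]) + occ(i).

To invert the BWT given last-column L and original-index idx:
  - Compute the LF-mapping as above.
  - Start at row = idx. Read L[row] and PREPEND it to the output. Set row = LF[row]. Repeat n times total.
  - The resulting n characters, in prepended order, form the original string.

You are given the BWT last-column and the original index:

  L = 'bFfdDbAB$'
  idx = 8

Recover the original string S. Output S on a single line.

LF mapping: 5 4 8 7 3 6 1 2 0
Walk LF starting at row 8, prepending L[row]:
  step 1: row=8, L[8]='$', prepend. Next row=LF[8]=0
  step 2: row=0, L[0]='b', prepend. Next row=LF[0]=5
  step 3: row=5, L[5]='b', prepend. Next row=LF[5]=6
  step 4: row=6, L[6]='A', prepend. Next row=LF[6]=1
  step 5: row=1, L[1]='F', prepend. Next row=LF[1]=4
  step 6: row=4, L[4]='D', prepend. Next row=LF[4]=3
  step 7: row=3, L[3]='d', prepend. Next row=LF[3]=7
  step 8: row=7, L[7]='B', prepend. Next row=LF[7]=2
  step 9: row=2, L[2]='f', prepend. Next row=LF[2]=8
Reversed output: fBdDFAbb$

Answer: fBdDFAbb$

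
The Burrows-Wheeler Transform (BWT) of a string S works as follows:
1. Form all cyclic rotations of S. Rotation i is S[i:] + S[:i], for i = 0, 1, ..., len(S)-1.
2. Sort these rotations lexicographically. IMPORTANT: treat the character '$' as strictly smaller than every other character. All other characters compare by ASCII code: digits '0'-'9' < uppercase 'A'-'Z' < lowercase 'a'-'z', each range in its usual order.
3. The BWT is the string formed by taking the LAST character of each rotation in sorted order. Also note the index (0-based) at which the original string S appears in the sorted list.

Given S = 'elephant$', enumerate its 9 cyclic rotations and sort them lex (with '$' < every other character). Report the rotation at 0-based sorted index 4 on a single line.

All 9 rotations (rotation i = S[i:]+S[:i]):
  rot[0] = elephant$
  rot[1] = lephant$e
  rot[2] = ephant$el
  rot[3] = phant$ele
  rot[4] = hant$elep
  rot[5] = ant$eleph
  rot[6] = nt$elepha
  rot[7] = t$elephan
  rot[8] = $elephant
Sorted (with $ < everything):
  sorted[0] = $elephant
  sorted[1] = ant$eleph
  sorted[2] = elephant$
  sorted[3] = ephant$el
  sorted[4] = hant$elep
  sorted[5] = lephant$e
  sorted[6] = nt$elepha
  sorted[7] = phant$ele
  sorted[8] = t$elephan
sorted[4] = hant$elep

Answer: hant$elep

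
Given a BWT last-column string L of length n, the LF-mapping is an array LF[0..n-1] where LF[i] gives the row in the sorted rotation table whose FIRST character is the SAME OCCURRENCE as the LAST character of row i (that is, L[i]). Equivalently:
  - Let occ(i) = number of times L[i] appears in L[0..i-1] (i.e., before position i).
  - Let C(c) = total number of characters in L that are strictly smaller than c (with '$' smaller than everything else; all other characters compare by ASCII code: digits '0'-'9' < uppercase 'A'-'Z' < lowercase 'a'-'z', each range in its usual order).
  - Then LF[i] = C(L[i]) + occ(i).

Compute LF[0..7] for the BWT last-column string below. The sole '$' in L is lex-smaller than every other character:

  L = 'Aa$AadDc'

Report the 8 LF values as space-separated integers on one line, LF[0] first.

Answer: 1 4 0 2 5 7 3 6

Derivation:
Char counts: '$':1, 'A':2, 'D':1, 'a':2, 'c':1, 'd':1
C (first-col start): C('$')=0, C('A')=1, C('D')=3, C('a')=4, C('c')=6, C('d')=7
L[0]='A': occ=0, LF[0]=C('A')+0=1+0=1
L[1]='a': occ=0, LF[1]=C('a')+0=4+0=4
L[2]='$': occ=0, LF[2]=C('$')+0=0+0=0
L[3]='A': occ=1, LF[3]=C('A')+1=1+1=2
L[4]='a': occ=1, LF[4]=C('a')+1=4+1=5
L[5]='d': occ=0, LF[5]=C('d')+0=7+0=7
L[6]='D': occ=0, LF[6]=C('D')+0=3+0=3
L[7]='c': occ=0, LF[7]=C('c')+0=6+0=6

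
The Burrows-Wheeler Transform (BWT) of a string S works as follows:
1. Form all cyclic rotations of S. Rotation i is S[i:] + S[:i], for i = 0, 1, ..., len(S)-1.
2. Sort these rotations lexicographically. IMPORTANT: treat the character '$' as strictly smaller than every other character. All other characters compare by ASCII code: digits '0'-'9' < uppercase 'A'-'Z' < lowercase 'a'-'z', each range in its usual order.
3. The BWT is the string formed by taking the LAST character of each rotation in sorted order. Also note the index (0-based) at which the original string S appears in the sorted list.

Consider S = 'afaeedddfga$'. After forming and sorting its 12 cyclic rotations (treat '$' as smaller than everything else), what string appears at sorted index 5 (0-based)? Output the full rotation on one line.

Answer: ddfga$afaeed

Derivation:
All 12 rotations (rotation i = S[i:]+S[:i]):
  rot[0] = afaeedddfga$
  rot[1] = faeedddfga$a
  rot[2] = aeedddfga$af
  rot[3] = eedddfga$afa
  rot[4] = edddfga$afae
  rot[5] = dddfga$afaee
  rot[6] = ddfga$afaeed
  rot[7] = dfga$afaeedd
  rot[8] = fga$afaeeddd
  rot[9] = ga$afaeedddf
  rot[10] = a$afaeedddfg
  rot[11] = $afaeedddfga
Sorted (with $ < everything):
  sorted[0] = $afaeedddfga
  sorted[1] = a$afaeedddfg
  sorted[2] = aeedddfga$af
  sorted[3] = afaeedddfga$
  sorted[4] = dddfga$afaee
  sorted[5] = ddfga$afaeed
  sorted[6] = dfga$afaeedd
  sorted[7] = edddfga$afae
  sorted[8] = eedddfga$afa
  sorted[9] = faeedddfga$a
  sorted[10] = fga$afaeeddd
  sorted[11] = ga$afaeedddf
sorted[5] = ddfga$afaeed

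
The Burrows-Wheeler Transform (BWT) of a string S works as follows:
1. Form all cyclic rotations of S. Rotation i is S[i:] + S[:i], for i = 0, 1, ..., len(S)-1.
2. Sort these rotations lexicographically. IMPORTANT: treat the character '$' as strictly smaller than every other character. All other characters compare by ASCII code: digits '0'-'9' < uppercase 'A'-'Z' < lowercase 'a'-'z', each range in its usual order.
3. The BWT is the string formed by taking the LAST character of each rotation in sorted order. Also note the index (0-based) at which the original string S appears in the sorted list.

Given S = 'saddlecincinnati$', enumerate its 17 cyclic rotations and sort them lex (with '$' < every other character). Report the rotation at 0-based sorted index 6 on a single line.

All 17 rotations (rotation i = S[i:]+S[:i]):
  rot[0] = saddlecincinnati$
  rot[1] = addlecincinnati$s
  rot[2] = ddlecincinnati$sa
  rot[3] = dlecincinnati$sad
  rot[4] = lecincinnati$sadd
  rot[5] = ecincinnati$saddl
  rot[6] = cincinnati$saddle
  rot[7] = incinnati$saddlec
  rot[8] = ncinnati$saddleci
  rot[9] = cinnati$saddlecin
  rot[10] = innati$saddlecinc
  rot[11] = nnati$saddlecinci
  rot[12] = nati$saddlecincin
  rot[13] = ati$saddlecincinn
  rot[14] = ti$saddlecincinna
  rot[15] = i$saddlecincinnat
  rot[16] = $saddlecincinnati
Sorted (with $ < everything):
  sorted[0] = $saddlecincinnati
  sorted[1] = addlecincinnati$s
  sorted[2] = ati$saddlecincinn
  sorted[3] = cincinnati$saddle
  sorted[4] = cinnati$saddlecin
  sorted[5] = ddlecincinnati$sa
  sorted[6] = dlecincinnati$sad
  sorted[7] = ecincinnati$saddl
  sorted[8] = i$saddlecincinnat
  sorted[9] = incinnati$saddlec
  sorted[10] = innati$saddlecinc
  sorted[11] = lecincinnati$sadd
  sorted[12] = nati$saddlecincin
  sorted[13] = ncinnati$saddleci
  sorted[14] = nnati$saddlecinci
  sorted[15] = saddlecincinnati$
  sorted[16] = ti$saddlecincinna
sorted[6] = dlecincinnati$sad

Answer: dlecincinnati$sad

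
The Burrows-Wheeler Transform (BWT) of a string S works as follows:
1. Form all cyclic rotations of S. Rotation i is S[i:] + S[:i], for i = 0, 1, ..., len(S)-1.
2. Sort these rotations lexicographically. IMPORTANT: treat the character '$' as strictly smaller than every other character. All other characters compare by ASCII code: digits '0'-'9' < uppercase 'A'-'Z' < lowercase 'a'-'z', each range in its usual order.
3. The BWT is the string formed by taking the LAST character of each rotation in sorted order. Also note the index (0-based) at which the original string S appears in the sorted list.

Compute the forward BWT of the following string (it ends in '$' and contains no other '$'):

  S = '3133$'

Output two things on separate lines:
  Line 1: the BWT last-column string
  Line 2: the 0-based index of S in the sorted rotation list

All 5 rotations (rotation i = S[i:]+S[:i]):
  rot[0] = 3133$
  rot[1] = 133$3
  rot[2] = 33$31
  rot[3] = 3$313
  rot[4] = $3133
Sorted (with $ < everything):
  sorted[0] = $3133  (last char: '3')
  sorted[1] = 133$3  (last char: '3')
  sorted[2] = 3$313  (last char: '3')
  sorted[3] = 3133$  (last char: '$')
  sorted[4] = 33$31  (last char: '1')
Last column: 333$1
Original string S is at sorted index 3

Answer: 333$1
3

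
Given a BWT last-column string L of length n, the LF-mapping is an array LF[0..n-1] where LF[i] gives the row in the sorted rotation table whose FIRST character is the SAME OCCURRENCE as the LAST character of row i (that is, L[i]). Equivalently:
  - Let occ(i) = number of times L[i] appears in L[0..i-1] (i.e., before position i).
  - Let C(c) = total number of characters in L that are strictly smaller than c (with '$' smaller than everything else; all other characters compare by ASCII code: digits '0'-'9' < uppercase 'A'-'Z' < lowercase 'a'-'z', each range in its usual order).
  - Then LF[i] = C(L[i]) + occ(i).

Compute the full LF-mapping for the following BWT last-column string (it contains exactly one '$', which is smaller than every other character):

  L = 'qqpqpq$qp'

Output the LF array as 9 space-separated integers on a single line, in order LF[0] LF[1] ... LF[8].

Answer: 4 5 1 6 2 7 0 8 3

Derivation:
Char counts: '$':1, 'p':3, 'q':5
C (first-col start): C('$')=0, C('p')=1, C('q')=4
L[0]='q': occ=0, LF[0]=C('q')+0=4+0=4
L[1]='q': occ=1, LF[1]=C('q')+1=4+1=5
L[2]='p': occ=0, LF[2]=C('p')+0=1+0=1
L[3]='q': occ=2, LF[3]=C('q')+2=4+2=6
L[4]='p': occ=1, LF[4]=C('p')+1=1+1=2
L[5]='q': occ=3, LF[5]=C('q')+3=4+3=7
L[6]='$': occ=0, LF[6]=C('$')+0=0+0=0
L[7]='q': occ=4, LF[7]=C('q')+4=4+4=8
L[8]='p': occ=2, LF[8]=C('p')+2=1+2=3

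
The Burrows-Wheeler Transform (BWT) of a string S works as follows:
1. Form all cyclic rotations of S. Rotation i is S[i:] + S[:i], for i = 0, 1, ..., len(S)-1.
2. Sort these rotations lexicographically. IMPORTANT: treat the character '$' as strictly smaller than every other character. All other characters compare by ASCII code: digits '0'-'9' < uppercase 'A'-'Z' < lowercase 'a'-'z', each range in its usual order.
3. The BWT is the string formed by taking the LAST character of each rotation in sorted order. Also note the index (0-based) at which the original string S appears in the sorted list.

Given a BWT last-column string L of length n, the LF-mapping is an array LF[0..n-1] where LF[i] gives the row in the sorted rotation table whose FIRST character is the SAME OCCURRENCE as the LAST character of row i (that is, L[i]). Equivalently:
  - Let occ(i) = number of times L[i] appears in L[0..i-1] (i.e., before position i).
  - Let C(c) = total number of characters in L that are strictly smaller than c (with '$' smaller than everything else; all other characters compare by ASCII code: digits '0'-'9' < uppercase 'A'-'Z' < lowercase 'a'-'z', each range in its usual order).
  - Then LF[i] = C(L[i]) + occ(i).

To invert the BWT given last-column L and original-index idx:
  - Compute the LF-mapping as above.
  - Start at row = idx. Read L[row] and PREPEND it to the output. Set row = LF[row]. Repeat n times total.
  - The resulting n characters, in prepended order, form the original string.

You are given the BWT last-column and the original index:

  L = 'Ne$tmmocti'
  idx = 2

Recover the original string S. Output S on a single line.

Answer: committeN$

Derivation:
LF mapping: 1 3 0 8 5 6 7 2 9 4
Walk LF starting at row 2, prepending L[row]:
  step 1: row=2, L[2]='$', prepend. Next row=LF[2]=0
  step 2: row=0, L[0]='N', prepend. Next row=LF[0]=1
  step 3: row=1, L[1]='e', prepend. Next row=LF[1]=3
  step 4: row=3, L[3]='t', prepend. Next row=LF[3]=8
  step 5: row=8, L[8]='t', prepend. Next row=LF[8]=9
  step 6: row=9, L[9]='i', prepend. Next row=LF[9]=4
  step 7: row=4, L[4]='m', prepend. Next row=LF[4]=5
  step 8: row=5, L[5]='m', prepend. Next row=LF[5]=6
  step 9: row=6, L[6]='o', prepend. Next row=LF[6]=7
  step 10: row=7, L[7]='c', prepend. Next row=LF[7]=2
Reversed output: committeN$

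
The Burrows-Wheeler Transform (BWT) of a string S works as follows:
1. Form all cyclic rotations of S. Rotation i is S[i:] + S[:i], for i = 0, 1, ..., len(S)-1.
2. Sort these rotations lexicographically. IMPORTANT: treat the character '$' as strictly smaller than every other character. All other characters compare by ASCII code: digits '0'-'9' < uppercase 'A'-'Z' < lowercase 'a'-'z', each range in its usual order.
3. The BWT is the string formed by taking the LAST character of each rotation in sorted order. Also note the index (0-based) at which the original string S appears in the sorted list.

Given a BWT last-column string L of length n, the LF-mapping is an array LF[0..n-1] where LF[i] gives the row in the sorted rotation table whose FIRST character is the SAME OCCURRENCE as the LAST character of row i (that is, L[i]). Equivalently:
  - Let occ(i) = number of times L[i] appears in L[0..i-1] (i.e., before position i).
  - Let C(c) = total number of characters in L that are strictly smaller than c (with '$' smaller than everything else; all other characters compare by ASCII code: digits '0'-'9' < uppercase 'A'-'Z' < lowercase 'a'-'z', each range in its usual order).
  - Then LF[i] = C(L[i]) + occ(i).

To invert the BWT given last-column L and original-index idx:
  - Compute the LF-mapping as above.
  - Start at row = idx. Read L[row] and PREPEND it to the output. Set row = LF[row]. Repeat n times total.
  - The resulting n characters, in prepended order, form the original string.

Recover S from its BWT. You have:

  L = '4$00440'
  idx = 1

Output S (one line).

Answer: 000444$

Derivation:
LF mapping: 4 0 1 2 5 6 3
Walk LF starting at row 1, prepending L[row]:
  step 1: row=1, L[1]='$', prepend. Next row=LF[1]=0
  step 2: row=0, L[0]='4', prepend. Next row=LF[0]=4
  step 3: row=4, L[4]='4', prepend. Next row=LF[4]=5
  step 4: row=5, L[5]='4', prepend. Next row=LF[5]=6
  step 5: row=6, L[6]='0', prepend. Next row=LF[6]=3
  step 6: row=3, L[3]='0', prepend. Next row=LF[3]=2
  step 7: row=2, L[2]='0', prepend. Next row=LF[2]=1
Reversed output: 000444$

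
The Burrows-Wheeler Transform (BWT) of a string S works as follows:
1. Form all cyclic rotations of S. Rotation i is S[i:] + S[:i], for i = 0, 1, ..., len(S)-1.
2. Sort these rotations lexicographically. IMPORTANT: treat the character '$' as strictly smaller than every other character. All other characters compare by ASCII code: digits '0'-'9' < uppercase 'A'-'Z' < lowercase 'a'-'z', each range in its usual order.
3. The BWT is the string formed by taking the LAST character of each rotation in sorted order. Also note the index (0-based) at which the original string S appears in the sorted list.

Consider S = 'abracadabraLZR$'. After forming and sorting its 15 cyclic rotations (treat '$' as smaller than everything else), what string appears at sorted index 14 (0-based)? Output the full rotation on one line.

Answer: racadabraLZR$ab

Derivation:
All 15 rotations (rotation i = S[i:]+S[:i]):
  rot[0] = abracadabraLZR$
  rot[1] = bracadabraLZR$a
  rot[2] = racadabraLZR$ab
  rot[3] = acadabraLZR$abr
  rot[4] = cadabraLZR$abra
  rot[5] = adabraLZR$abrac
  rot[6] = dabraLZR$abraca
  rot[7] = abraLZR$abracad
  rot[8] = braLZR$abracada
  rot[9] = raLZR$abracadab
  rot[10] = aLZR$abracadabr
  rot[11] = LZR$abracadabra
  rot[12] = ZR$abracadabraL
  rot[13] = R$abracadabraLZ
  rot[14] = $abracadabraLZR
Sorted (with $ < everything):
  sorted[0] = $abracadabraLZR
  sorted[1] = LZR$abracadabra
  sorted[2] = R$abracadabraLZ
  sorted[3] = ZR$abracadabraL
  sorted[4] = aLZR$abracadabr
  sorted[5] = abraLZR$abracad
  sorted[6] = abracadabraLZR$
  sorted[7] = acadabraLZR$abr
  sorted[8] = adabraLZR$abrac
  sorted[9] = braLZR$abracada
  sorted[10] = bracadabraLZR$a
  sorted[11] = cadabraLZR$abra
  sorted[12] = dabraLZR$abraca
  sorted[13] = raLZR$abracadab
  sorted[14] = racadabraLZR$ab
sorted[14] = racadabraLZR$ab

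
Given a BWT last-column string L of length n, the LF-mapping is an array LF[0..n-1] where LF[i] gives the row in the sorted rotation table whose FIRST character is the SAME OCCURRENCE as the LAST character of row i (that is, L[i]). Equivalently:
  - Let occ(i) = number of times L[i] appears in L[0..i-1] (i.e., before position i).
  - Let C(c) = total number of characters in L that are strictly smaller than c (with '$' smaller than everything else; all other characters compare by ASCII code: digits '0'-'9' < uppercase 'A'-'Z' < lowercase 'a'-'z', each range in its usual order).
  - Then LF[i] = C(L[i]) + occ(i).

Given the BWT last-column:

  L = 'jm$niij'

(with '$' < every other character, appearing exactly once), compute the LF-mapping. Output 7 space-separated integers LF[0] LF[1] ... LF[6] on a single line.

Char counts: '$':1, 'i':2, 'j':2, 'm':1, 'n':1
C (first-col start): C('$')=0, C('i')=1, C('j')=3, C('m')=5, C('n')=6
L[0]='j': occ=0, LF[0]=C('j')+0=3+0=3
L[1]='m': occ=0, LF[1]=C('m')+0=5+0=5
L[2]='$': occ=0, LF[2]=C('$')+0=0+0=0
L[3]='n': occ=0, LF[3]=C('n')+0=6+0=6
L[4]='i': occ=0, LF[4]=C('i')+0=1+0=1
L[5]='i': occ=1, LF[5]=C('i')+1=1+1=2
L[6]='j': occ=1, LF[6]=C('j')+1=3+1=4

Answer: 3 5 0 6 1 2 4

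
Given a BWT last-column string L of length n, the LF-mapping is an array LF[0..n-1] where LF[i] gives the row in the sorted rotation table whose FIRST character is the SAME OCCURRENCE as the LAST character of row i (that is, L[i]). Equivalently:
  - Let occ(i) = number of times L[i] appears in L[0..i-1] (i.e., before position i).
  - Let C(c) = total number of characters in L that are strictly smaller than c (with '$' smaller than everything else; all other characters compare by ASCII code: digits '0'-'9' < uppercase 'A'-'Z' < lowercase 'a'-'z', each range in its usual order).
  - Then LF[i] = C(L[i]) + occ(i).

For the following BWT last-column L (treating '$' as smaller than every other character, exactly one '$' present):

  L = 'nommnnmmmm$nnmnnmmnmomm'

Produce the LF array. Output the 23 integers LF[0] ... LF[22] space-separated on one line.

Char counts: '$':1, 'm':12, 'n':8, 'o':2
C (first-col start): C('$')=0, C('m')=1, C('n')=13, C('o')=21
L[0]='n': occ=0, LF[0]=C('n')+0=13+0=13
L[1]='o': occ=0, LF[1]=C('o')+0=21+0=21
L[2]='m': occ=0, LF[2]=C('m')+0=1+0=1
L[3]='m': occ=1, LF[3]=C('m')+1=1+1=2
L[4]='n': occ=1, LF[4]=C('n')+1=13+1=14
L[5]='n': occ=2, LF[5]=C('n')+2=13+2=15
L[6]='m': occ=2, LF[6]=C('m')+2=1+2=3
L[7]='m': occ=3, LF[7]=C('m')+3=1+3=4
L[8]='m': occ=4, LF[8]=C('m')+4=1+4=5
L[9]='m': occ=5, LF[9]=C('m')+5=1+5=6
L[10]='$': occ=0, LF[10]=C('$')+0=0+0=0
L[11]='n': occ=3, LF[11]=C('n')+3=13+3=16
L[12]='n': occ=4, LF[12]=C('n')+4=13+4=17
L[13]='m': occ=6, LF[13]=C('m')+6=1+6=7
L[14]='n': occ=5, LF[14]=C('n')+5=13+5=18
L[15]='n': occ=6, LF[15]=C('n')+6=13+6=19
L[16]='m': occ=7, LF[16]=C('m')+7=1+7=8
L[17]='m': occ=8, LF[17]=C('m')+8=1+8=9
L[18]='n': occ=7, LF[18]=C('n')+7=13+7=20
L[19]='m': occ=9, LF[19]=C('m')+9=1+9=10
L[20]='o': occ=1, LF[20]=C('o')+1=21+1=22
L[21]='m': occ=10, LF[21]=C('m')+10=1+10=11
L[22]='m': occ=11, LF[22]=C('m')+11=1+11=12

Answer: 13 21 1 2 14 15 3 4 5 6 0 16 17 7 18 19 8 9 20 10 22 11 12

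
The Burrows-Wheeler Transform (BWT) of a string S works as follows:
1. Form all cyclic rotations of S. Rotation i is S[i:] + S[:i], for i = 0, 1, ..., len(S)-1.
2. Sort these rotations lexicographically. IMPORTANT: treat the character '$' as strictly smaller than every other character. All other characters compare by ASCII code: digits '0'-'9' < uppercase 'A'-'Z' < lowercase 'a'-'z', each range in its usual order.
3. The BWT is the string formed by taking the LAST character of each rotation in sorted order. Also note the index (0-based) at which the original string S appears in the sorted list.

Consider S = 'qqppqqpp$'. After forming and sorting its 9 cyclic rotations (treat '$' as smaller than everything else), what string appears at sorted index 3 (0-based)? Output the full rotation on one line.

All 9 rotations (rotation i = S[i:]+S[:i]):
  rot[0] = qqppqqpp$
  rot[1] = qppqqpp$q
  rot[2] = ppqqpp$qq
  rot[3] = pqqpp$qqp
  rot[4] = qqpp$qqpp
  rot[5] = qpp$qqppq
  rot[6] = pp$qqppqq
  rot[7] = p$qqppqqp
  rot[8] = $qqppqqpp
Sorted (with $ < everything):
  sorted[0] = $qqppqqpp
  sorted[1] = p$qqppqqp
  sorted[2] = pp$qqppqq
  sorted[3] = ppqqpp$qq
  sorted[4] = pqqpp$qqp
  sorted[5] = qpp$qqppq
  sorted[6] = qppqqpp$q
  sorted[7] = qqpp$qqpp
  sorted[8] = qqppqqpp$
sorted[3] = ppqqpp$qq

Answer: ppqqpp$qq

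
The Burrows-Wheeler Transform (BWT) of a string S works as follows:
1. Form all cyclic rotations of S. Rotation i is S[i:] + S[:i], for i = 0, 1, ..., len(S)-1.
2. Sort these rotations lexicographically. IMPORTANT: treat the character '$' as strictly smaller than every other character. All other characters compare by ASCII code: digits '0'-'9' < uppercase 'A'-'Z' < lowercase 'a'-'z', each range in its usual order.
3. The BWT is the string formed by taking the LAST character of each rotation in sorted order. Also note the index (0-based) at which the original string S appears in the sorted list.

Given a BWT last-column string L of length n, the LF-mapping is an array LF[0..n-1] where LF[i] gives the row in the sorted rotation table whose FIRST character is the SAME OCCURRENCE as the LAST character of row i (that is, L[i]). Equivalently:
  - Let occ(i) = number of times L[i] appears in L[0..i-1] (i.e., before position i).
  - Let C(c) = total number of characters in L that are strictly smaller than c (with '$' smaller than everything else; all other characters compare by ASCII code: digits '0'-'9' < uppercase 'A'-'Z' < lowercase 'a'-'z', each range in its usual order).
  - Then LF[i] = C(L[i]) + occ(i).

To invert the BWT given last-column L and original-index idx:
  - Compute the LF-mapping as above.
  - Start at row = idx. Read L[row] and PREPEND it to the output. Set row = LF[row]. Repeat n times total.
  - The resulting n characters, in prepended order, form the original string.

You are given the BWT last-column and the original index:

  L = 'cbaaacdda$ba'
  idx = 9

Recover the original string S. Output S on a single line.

LF mapping: 8 6 1 2 3 9 10 11 4 0 7 5
Walk LF starting at row 9, prepending L[row]:
  step 1: row=9, L[9]='$', prepend. Next row=LF[9]=0
  step 2: row=0, L[0]='c', prepend. Next row=LF[0]=8
  step 3: row=8, L[8]='a', prepend. Next row=LF[8]=4
  step 4: row=4, L[4]='a', prepend. Next row=LF[4]=3
  step 5: row=3, L[3]='a', prepend. Next row=LF[3]=2
  step 6: row=2, L[2]='a', prepend. Next row=LF[2]=1
  step 7: row=1, L[1]='b', prepend. Next row=LF[1]=6
  step 8: row=6, L[6]='d', prepend. Next row=LF[6]=10
  step 9: row=10, L[10]='b', prepend. Next row=LF[10]=7
  step 10: row=7, L[7]='d', prepend. Next row=LF[7]=11
  step 11: row=11, L[11]='a', prepend. Next row=LF[11]=5
  step 12: row=5, L[5]='c', prepend. Next row=LF[5]=9
Reversed output: cadbdbaaaac$

Answer: cadbdbaaaac$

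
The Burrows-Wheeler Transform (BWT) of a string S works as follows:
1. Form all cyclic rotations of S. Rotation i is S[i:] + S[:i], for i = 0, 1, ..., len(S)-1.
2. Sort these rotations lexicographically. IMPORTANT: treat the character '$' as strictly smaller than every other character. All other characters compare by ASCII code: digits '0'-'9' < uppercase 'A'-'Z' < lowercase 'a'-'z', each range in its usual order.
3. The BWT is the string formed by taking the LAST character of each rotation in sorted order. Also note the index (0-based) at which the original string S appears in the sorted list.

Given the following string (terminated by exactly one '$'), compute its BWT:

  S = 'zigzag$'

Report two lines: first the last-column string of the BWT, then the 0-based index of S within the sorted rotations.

All 7 rotations (rotation i = S[i:]+S[:i]):
  rot[0] = zigzag$
  rot[1] = igzag$z
  rot[2] = gzag$zi
  rot[3] = zag$zig
  rot[4] = ag$zigz
  rot[5] = g$zigza
  rot[6] = $zigzag
Sorted (with $ < everything):
  sorted[0] = $zigzag  (last char: 'g')
  sorted[1] = ag$zigz  (last char: 'z')
  sorted[2] = g$zigza  (last char: 'a')
  sorted[3] = gzag$zi  (last char: 'i')
  sorted[4] = igzag$z  (last char: 'z')
  sorted[5] = zag$zig  (last char: 'g')
  sorted[6] = zigzag$  (last char: '$')
Last column: gzaizg$
Original string S is at sorted index 6

Answer: gzaizg$
6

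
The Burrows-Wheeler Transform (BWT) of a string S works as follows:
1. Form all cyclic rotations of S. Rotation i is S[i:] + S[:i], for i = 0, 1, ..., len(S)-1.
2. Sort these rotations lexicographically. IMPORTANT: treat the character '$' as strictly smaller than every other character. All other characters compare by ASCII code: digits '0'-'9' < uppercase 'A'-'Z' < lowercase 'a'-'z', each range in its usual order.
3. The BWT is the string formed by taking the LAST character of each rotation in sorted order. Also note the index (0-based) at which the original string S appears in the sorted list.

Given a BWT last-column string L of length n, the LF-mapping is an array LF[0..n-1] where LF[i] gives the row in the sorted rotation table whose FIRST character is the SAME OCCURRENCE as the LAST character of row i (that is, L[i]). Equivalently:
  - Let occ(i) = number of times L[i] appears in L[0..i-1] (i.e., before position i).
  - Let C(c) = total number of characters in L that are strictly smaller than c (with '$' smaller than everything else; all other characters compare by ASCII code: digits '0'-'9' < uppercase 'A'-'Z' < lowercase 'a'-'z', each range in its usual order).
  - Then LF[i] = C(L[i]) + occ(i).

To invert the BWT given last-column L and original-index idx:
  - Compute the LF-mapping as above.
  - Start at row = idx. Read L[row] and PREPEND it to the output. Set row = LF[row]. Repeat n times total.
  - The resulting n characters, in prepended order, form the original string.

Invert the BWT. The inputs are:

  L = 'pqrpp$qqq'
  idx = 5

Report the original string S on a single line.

LF mapping: 1 4 8 2 3 0 5 6 7
Walk LF starting at row 5, prepending L[row]:
  step 1: row=5, L[5]='$', prepend. Next row=LF[5]=0
  step 2: row=0, L[0]='p', prepend. Next row=LF[0]=1
  step 3: row=1, L[1]='q', prepend. Next row=LF[1]=4
  step 4: row=4, L[4]='p', prepend. Next row=LF[4]=3
  step 5: row=3, L[3]='p', prepend. Next row=LF[3]=2
  step 6: row=2, L[2]='r', prepend. Next row=LF[2]=8
  step 7: row=8, L[8]='q', prepend. Next row=LF[8]=7
  step 8: row=7, L[7]='q', prepend. Next row=LF[7]=6
  step 9: row=6, L[6]='q', prepend. Next row=LF[6]=5
Reversed output: qqqrppqp$

Answer: qqqrppqp$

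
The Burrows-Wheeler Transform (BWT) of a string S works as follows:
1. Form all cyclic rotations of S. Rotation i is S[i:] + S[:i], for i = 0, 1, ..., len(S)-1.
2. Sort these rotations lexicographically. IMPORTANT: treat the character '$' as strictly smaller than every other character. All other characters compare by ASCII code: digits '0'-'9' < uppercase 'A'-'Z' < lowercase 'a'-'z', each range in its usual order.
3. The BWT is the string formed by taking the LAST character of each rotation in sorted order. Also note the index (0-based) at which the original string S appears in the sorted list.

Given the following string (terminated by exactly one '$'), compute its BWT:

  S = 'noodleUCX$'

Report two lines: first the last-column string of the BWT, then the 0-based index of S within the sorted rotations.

Answer: XUeCold$on
7

Derivation:
All 10 rotations (rotation i = S[i:]+S[:i]):
  rot[0] = noodleUCX$
  rot[1] = oodleUCX$n
  rot[2] = odleUCX$no
  rot[3] = dleUCX$noo
  rot[4] = leUCX$nood
  rot[5] = eUCX$noodl
  rot[6] = UCX$noodle
  rot[7] = CX$noodleU
  rot[8] = X$noodleUC
  rot[9] = $noodleUCX
Sorted (with $ < everything):
  sorted[0] = $noodleUCX  (last char: 'X')
  sorted[1] = CX$noodleU  (last char: 'U')
  sorted[2] = UCX$noodle  (last char: 'e')
  sorted[3] = X$noodleUC  (last char: 'C')
  sorted[4] = dleUCX$noo  (last char: 'o')
  sorted[5] = eUCX$noodl  (last char: 'l')
  sorted[6] = leUCX$nood  (last char: 'd')
  sorted[7] = noodleUCX$  (last char: '$')
  sorted[8] = odleUCX$no  (last char: 'o')
  sorted[9] = oodleUCX$n  (last char: 'n')
Last column: XUeCold$on
Original string S is at sorted index 7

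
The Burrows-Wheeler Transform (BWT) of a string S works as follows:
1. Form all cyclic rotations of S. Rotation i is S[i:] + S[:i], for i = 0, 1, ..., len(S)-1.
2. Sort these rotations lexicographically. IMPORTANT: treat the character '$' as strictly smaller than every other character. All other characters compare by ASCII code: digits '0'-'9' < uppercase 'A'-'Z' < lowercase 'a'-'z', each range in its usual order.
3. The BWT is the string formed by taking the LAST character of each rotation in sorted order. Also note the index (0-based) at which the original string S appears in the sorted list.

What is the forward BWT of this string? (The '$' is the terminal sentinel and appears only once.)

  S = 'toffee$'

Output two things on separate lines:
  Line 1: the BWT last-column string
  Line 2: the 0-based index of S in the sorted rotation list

Answer: eeffot$
6

Derivation:
All 7 rotations (rotation i = S[i:]+S[:i]):
  rot[0] = toffee$
  rot[1] = offee$t
  rot[2] = ffee$to
  rot[3] = fee$tof
  rot[4] = ee$toff
  rot[5] = e$toffe
  rot[6] = $toffee
Sorted (with $ < everything):
  sorted[0] = $toffee  (last char: 'e')
  sorted[1] = e$toffe  (last char: 'e')
  sorted[2] = ee$toff  (last char: 'f')
  sorted[3] = fee$tof  (last char: 'f')
  sorted[4] = ffee$to  (last char: 'o')
  sorted[5] = offee$t  (last char: 't')
  sorted[6] = toffee$  (last char: '$')
Last column: eeffot$
Original string S is at sorted index 6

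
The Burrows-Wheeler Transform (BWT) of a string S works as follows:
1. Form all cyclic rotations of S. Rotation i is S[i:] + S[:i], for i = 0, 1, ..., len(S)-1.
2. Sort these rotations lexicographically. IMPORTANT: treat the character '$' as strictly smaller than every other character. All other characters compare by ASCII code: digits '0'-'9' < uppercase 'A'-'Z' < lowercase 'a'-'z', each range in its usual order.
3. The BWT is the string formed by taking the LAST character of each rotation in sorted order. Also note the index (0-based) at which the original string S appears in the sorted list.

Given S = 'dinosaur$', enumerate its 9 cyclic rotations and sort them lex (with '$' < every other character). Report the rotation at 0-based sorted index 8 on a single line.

All 9 rotations (rotation i = S[i:]+S[:i]):
  rot[0] = dinosaur$
  rot[1] = inosaur$d
  rot[2] = nosaur$di
  rot[3] = osaur$din
  rot[4] = saur$dino
  rot[5] = aur$dinos
  rot[6] = ur$dinosa
  rot[7] = r$dinosau
  rot[8] = $dinosaur
Sorted (with $ < everything):
  sorted[0] = $dinosaur
  sorted[1] = aur$dinos
  sorted[2] = dinosaur$
  sorted[3] = inosaur$d
  sorted[4] = nosaur$di
  sorted[5] = osaur$din
  sorted[6] = r$dinosau
  sorted[7] = saur$dino
  sorted[8] = ur$dinosa
sorted[8] = ur$dinosa

Answer: ur$dinosa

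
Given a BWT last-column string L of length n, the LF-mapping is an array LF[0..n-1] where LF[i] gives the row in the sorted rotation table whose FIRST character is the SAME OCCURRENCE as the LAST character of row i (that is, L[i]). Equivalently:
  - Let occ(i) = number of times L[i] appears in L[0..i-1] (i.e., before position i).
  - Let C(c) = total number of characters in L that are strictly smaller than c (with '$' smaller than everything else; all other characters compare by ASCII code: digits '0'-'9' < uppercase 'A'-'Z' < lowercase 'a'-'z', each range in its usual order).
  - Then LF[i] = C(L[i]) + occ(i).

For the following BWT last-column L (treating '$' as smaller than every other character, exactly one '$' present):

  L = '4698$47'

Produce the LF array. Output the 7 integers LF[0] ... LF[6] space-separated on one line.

Answer: 1 3 6 5 0 2 4

Derivation:
Char counts: '$':1, '4':2, '6':1, '7':1, '8':1, '9':1
C (first-col start): C('$')=0, C('4')=1, C('6')=3, C('7')=4, C('8')=5, C('9')=6
L[0]='4': occ=0, LF[0]=C('4')+0=1+0=1
L[1]='6': occ=0, LF[1]=C('6')+0=3+0=3
L[2]='9': occ=0, LF[2]=C('9')+0=6+0=6
L[3]='8': occ=0, LF[3]=C('8')+0=5+0=5
L[4]='$': occ=0, LF[4]=C('$')+0=0+0=0
L[5]='4': occ=1, LF[5]=C('4')+1=1+1=2
L[6]='7': occ=0, LF[6]=C('7')+0=4+0=4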